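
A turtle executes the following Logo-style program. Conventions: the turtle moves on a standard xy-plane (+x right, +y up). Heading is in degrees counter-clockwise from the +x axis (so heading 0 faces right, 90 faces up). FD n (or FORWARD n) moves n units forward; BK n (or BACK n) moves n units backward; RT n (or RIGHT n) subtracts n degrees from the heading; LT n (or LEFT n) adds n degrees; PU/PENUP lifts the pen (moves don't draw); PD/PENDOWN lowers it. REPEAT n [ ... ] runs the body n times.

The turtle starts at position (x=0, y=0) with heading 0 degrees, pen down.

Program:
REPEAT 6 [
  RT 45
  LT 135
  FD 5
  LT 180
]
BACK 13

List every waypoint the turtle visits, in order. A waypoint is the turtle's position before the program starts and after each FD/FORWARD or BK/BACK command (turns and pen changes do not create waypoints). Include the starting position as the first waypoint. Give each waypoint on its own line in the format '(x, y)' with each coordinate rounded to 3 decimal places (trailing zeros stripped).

Answer: (0, 0)
(0, 5)
(5, 5)
(5, 0)
(0, 0)
(0, 5)
(5, 5)
(18, 5)

Derivation:
Executing turtle program step by step:
Start: pos=(0,0), heading=0, pen down
REPEAT 6 [
  -- iteration 1/6 --
  RT 45: heading 0 -> 315
  LT 135: heading 315 -> 90
  FD 5: (0,0) -> (0,5) [heading=90, draw]
  LT 180: heading 90 -> 270
  -- iteration 2/6 --
  RT 45: heading 270 -> 225
  LT 135: heading 225 -> 0
  FD 5: (0,5) -> (5,5) [heading=0, draw]
  LT 180: heading 0 -> 180
  -- iteration 3/6 --
  RT 45: heading 180 -> 135
  LT 135: heading 135 -> 270
  FD 5: (5,5) -> (5,0) [heading=270, draw]
  LT 180: heading 270 -> 90
  -- iteration 4/6 --
  RT 45: heading 90 -> 45
  LT 135: heading 45 -> 180
  FD 5: (5,0) -> (0,0) [heading=180, draw]
  LT 180: heading 180 -> 0
  -- iteration 5/6 --
  RT 45: heading 0 -> 315
  LT 135: heading 315 -> 90
  FD 5: (0,0) -> (0,5) [heading=90, draw]
  LT 180: heading 90 -> 270
  -- iteration 6/6 --
  RT 45: heading 270 -> 225
  LT 135: heading 225 -> 0
  FD 5: (0,5) -> (5,5) [heading=0, draw]
  LT 180: heading 0 -> 180
]
BK 13: (5,5) -> (18,5) [heading=180, draw]
Final: pos=(18,5), heading=180, 7 segment(s) drawn
Waypoints (8 total):
(0, 0)
(0, 5)
(5, 5)
(5, 0)
(0, 0)
(0, 5)
(5, 5)
(18, 5)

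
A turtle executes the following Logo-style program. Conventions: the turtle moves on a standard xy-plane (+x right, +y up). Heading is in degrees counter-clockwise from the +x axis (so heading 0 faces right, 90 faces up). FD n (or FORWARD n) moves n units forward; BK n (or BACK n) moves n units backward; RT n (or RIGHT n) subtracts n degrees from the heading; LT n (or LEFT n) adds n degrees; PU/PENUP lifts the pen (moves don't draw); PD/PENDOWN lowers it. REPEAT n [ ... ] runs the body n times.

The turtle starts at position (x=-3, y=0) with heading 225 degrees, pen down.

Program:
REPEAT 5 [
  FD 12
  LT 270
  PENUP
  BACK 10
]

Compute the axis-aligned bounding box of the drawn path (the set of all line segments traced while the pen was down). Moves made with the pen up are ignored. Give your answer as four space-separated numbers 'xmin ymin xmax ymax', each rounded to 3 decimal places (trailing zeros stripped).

Executing turtle program step by step:
Start: pos=(-3,0), heading=225, pen down
REPEAT 5 [
  -- iteration 1/5 --
  FD 12: (-3,0) -> (-11.485,-8.485) [heading=225, draw]
  LT 270: heading 225 -> 135
  PU: pen up
  BK 10: (-11.485,-8.485) -> (-4.414,-15.556) [heading=135, move]
  -- iteration 2/5 --
  FD 12: (-4.414,-15.556) -> (-12.899,-7.071) [heading=135, move]
  LT 270: heading 135 -> 45
  PU: pen up
  BK 10: (-12.899,-7.071) -> (-19.971,-14.142) [heading=45, move]
  -- iteration 3/5 --
  FD 12: (-19.971,-14.142) -> (-11.485,-5.657) [heading=45, move]
  LT 270: heading 45 -> 315
  PU: pen up
  BK 10: (-11.485,-5.657) -> (-18.556,1.414) [heading=315, move]
  -- iteration 4/5 --
  FD 12: (-18.556,1.414) -> (-10.071,-7.071) [heading=315, move]
  LT 270: heading 315 -> 225
  PU: pen up
  BK 10: (-10.071,-7.071) -> (-3,0) [heading=225, move]
  -- iteration 5/5 --
  FD 12: (-3,0) -> (-11.485,-8.485) [heading=225, move]
  LT 270: heading 225 -> 135
  PU: pen up
  BK 10: (-11.485,-8.485) -> (-4.414,-15.556) [heading=135, move]
]
Final: pos=(-4.414,-15.556), heading=135, 1 segment(s) drawn

Segment endpoints: x in {-11.485, -3}, y in {-8.485, 0}
xmin=-11.485, ymin=-8.485, xmax=-3, ymax=0

Answer: -11.485 -8.485 -3 0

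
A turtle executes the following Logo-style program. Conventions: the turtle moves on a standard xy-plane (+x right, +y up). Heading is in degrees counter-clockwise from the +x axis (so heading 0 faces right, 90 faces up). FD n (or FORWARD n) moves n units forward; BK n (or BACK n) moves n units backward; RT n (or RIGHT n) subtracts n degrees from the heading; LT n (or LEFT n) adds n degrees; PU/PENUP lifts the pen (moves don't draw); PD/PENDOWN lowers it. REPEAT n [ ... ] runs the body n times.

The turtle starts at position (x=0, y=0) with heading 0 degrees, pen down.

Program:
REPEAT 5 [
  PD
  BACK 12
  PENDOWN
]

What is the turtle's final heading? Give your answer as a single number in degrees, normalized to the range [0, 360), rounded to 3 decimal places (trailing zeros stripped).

Answer: 0

Derivation:
Executing turtle program step by step:
Start: pos=(0,0), heading=0, pen down
REPEAT 5 [
  -- iteration 1/5 --
  PD: pen down
  BK 12: (0,0) -> (-12,0) [heading=0, draw]
  PD: pen down
  -- iteration 2/5 --
  PD: pen down
  BK 12: (-12,0) -> (-24,0) [heading=0, draw]
  PD: pen down
  -- iteration 3/5 --
  PD: pen down
  BK 12: (-24,0) -> (-36,0) [heading=0, draw]
  PD: pen down
  -- iteration 4/5 --
  PD: pen down
  BK 12: (-36,0) -> (-48,0) [heading=0, draw]
  PD: pen down
  -- iteration 5/5 --
  PD: pen down
  BK 12: (-48,0) -> (-60,0) [heading=0, draw]
  PD: pen down
]
Final: pos=(-60,0), heading=0, 5 segment(s) drawn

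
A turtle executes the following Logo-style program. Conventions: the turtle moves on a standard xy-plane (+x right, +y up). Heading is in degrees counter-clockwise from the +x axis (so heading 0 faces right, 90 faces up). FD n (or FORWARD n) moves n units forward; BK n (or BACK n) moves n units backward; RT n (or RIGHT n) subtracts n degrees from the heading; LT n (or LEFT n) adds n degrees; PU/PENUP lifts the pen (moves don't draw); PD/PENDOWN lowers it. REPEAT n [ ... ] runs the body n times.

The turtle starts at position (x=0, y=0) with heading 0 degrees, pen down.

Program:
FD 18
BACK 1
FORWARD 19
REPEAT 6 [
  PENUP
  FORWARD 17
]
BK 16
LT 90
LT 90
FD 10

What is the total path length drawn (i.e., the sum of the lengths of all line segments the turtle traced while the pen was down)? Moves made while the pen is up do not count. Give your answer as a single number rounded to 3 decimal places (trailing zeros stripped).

Executing turtle program step by step:
Start: pos=(0,0), heading=0, pen down
FD 18: (0,0) -> (18,0) [heading=0, draw]
BK 1: (18,0) -> (17,0) [heading=0, draw]
FD 19: (17,0) -> (36,0) [heading=0, draw]
REPEAT 6 [
  -- iteration 1/6 --
  PU: pen up
  FD 17: (36,0) -> (53,0) [heading=0, move]
  -- iteration 2/6 --
  PU: pen up
  FD 17: (53,0) -> (70,0) [heading=0, move]
  -- iteration 3/6 --
  PU: pen up
  FD 17: (70,0) -> (87,0) [heading=0, move]
  -- iteration 4/6 --
  PU: pen up
  FD 17: (87,0) -> (104,0) [heading=0, move]
  -- iteration 5/6 --
  PU: pen up
  FD 17: (104,0) -> (121,0) [heading=0, move]
  -- iteration 6/6 --
  PU: pen up
  FD 17: (121,0) -> (138,0) [heading=0, move]
]
BK 16: (138,0) -> (122,0) [heading=0, move]
LT 90: heading 0 -> 90
LT 90: heading 90 -> 180
FD 10: (122,0) -> (112,0) [heading=180, move]
Final: pos=(112,0), heading=180, 3 segment(s) drawn

Segment lengths:
  seg 1: (0,0) -> (18,0), length = 18
  seg 2: (18,0) -> (17,0), length = 1
  seg 3: (17,0) -> (36,0), length = 19
Total = 38

Answer: 38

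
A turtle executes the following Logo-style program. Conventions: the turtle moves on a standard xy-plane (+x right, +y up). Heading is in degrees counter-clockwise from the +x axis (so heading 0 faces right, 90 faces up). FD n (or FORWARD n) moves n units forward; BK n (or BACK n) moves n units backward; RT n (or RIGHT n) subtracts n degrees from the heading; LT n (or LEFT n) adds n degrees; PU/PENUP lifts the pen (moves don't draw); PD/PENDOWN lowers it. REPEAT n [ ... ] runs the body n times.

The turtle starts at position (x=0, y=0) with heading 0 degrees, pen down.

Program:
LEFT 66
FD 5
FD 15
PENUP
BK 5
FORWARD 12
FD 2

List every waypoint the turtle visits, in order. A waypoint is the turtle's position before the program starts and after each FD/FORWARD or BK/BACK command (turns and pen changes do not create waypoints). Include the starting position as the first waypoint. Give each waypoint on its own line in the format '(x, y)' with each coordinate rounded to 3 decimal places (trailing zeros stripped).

Executing turtle program step by step:
Start: pos=(0,0), heading=0, pen down
LT 66: heading 0 -> 66
FD 5: (0,0) -> (2.034,4.568) [heading=66, draw]
FD 15: (2.034,4.568) -> (8.135,18.271) [heading=66, draw]
PU: pen up
BK 5: (8.135,18.271) -> (6.101,13.703) [heading=66, move]
FD 12: (6.101,13.703) -> (10.982,24.666) [heading=66, move]
FD 2: (10.982,24.666) -> (11.795,26.493) [heading=66, move]
Final: pos=(11.795,26.493), heading=66, 2 segment(s) drawn
Waypoints (6 total):
(0, 0)
(2.034, 4.568)
(8.135, 18.271)
(6.101, 13.703)
(10.982, 24.666)
(11.795, 26.493)

Answer: (0, 0)
(2.034, 4.568)
(8.135, 18.271)
(6.101, 13.703)
(10.982, 24.666)
(11.795, 26.493)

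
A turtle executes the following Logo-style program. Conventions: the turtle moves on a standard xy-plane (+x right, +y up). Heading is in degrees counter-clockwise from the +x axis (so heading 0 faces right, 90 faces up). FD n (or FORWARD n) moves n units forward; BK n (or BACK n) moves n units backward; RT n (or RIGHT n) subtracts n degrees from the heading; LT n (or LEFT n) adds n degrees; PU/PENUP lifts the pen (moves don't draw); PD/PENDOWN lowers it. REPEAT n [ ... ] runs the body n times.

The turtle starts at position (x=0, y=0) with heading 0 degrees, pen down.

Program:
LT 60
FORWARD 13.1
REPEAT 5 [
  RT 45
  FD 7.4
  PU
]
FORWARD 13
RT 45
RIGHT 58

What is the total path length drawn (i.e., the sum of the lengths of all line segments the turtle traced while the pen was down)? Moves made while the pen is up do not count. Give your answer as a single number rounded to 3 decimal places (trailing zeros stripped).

Answer: 20.5

Derivation:
Executing turtle program step by step:
Start: pos=(0,0), heading=0, pen down
LT 60: heading 0 -> 60
FD 13.1: (0,0) -> (6.55,11.345) [heading=60, draw]
REPEAT 5 [
  -- iteration 1/5 --
  RT 45: heading 60 -> 15
  FD 7.4: (6.55,11.345) -> (13.698,13.26) [heading=15, draw]
  PU: pen up
  -- iteration 2/5 --
  RT 45: heading 15 -> 330
  FD 7.4: (13.698,13.26) -> (20.106,9.56) [heading=330, move]
  PU: pen up
  -- iteration 3/5 --
  RT 45: heading 330 -> 285
  FD 7.4: (20.106,9.56) -> (22.022,2.412) [heading=285, move]
  PU: pen up
  -- iteration 4/5 --
  RT 45: heading 285 -> 240
  FD 7.4: (22.022,2.412) -> (18.322,-3.996) [heading=240, move]
  PU: pen up
  -- iteration 5/5 --
  RT 45: heading 240 -> 195
  FD 7.4: (18.322,-3.996) -> (11.174,-5.912) [heading=195, move]
  PU: pen up
]
FD 13: (11.174,-5.912) -> (-1.383,-9.276) [heading=195, move]
RT 45: heading 195 -> 150
RT 58: heading 150 -> 92
Final: pos=(-1.383,-9.276), heading=92, 2 segment(s) drawn

Segment lengths:
  seg 1: (0,0) -> (6.55,11.345), length = 13.1
  seg 2: (6.55,11.345) -> (13.698,13.26), length = 7.4
Total = 20.5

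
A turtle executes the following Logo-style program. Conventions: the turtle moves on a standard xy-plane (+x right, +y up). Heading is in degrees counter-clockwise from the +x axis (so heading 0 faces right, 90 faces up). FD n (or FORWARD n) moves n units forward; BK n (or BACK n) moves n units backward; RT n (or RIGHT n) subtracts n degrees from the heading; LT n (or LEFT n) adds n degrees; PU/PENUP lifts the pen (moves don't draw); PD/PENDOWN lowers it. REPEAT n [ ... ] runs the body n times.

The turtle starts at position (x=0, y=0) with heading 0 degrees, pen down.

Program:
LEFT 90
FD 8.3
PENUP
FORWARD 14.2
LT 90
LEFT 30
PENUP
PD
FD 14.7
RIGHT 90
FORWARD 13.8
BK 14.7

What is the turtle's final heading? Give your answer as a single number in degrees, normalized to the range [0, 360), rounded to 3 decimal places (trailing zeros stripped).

Answer: 120

Derivation:
Executing turtle program step by step:
Start: pos=(0,0), heading=0, pen down
LT 90: heading 0 -> 90
FD 8.3: (0,0) -> (0,8.3) [heading=90, draw]
PU: pen up
FD 14.2: (0,8.3) -> (0,22.5) [heading=90, move]
LT 90: heading 90 -> 180
LT 30: heading 180 -> 210
PU: pen up
PD: pen down
FD 14.7: (0,22.5) -> (-12.731,15.15) [heading=210, draw]
RT 90: heading 210 -> 120
FD 13.8: (-12.731,15.15) -> (-19.631,27.101) [heading=120, draw]
BK 14.7: (-19.631,27.101) -> (-12.281,14.371) [heading=120, draw]
Final: pos=(-12.281,14.371), heading=120, 4 segment(s) drawn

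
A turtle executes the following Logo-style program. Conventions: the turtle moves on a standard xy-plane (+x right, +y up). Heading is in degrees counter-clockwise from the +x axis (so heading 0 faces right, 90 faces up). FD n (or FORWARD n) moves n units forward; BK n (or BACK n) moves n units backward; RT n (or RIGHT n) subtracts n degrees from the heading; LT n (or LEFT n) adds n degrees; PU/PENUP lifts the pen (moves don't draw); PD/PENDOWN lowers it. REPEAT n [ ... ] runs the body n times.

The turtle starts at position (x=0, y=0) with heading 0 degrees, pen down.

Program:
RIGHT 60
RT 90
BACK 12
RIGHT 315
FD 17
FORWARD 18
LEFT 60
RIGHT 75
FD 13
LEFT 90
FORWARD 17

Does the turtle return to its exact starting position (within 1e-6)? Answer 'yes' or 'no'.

Executing turtle program step by step:
Start: pos=(0,0), heading=0, pen down
RT 60: heading 0 -> 300
RT 90: heading 300 -> 210
BK 12: (0,0) -> (10.392,6) [heading=210, draw]
RT 315: heading 210 -> 255
FD 17: (10.392,6) -> (5.992,-10.421) [heading=255, draw]
FD 18: (5.992,-10.421) -> (1.334,-27.807) [heading=255, draw]
LT 60: heading 255 -> 315
RT 75: heading 315 -> 240
FD 13: (1.334,-27.807) -> (-5.166,-39.066) [heading=240, draw]
LT 90: heading 240 -> 330
FD 17: (-5.166,-39.066) -> (9.556,-47.566) [heading=330, draw]
Final: pos=(9.556,-47.566), heading=330, 5 segment(s) drawn

Start position: (0, 0)
Final position: (9.556, -47.566)
Distance = 48.516; >= 1e-6 -> NOT closed

Answer: no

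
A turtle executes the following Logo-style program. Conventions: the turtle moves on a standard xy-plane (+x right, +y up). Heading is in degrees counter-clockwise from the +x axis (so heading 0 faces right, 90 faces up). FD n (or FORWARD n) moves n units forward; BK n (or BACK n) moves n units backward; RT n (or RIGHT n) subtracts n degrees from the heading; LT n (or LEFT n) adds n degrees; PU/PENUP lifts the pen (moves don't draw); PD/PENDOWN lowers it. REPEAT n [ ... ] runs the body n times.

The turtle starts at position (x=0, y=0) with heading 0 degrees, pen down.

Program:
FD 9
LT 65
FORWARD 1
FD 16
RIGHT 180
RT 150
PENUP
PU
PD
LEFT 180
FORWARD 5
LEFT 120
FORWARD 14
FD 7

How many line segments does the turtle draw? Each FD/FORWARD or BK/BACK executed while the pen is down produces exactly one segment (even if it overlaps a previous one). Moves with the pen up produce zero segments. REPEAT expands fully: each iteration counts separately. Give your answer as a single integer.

Answer: 6

Derivation:
Executing turtle program step by step:
Start: pos=(0,0), heading=0, pen down
FD 9: (0,0) -> (9,0) [heading=0, draw]
LT 65: heading 0 -> 65
FD 1: (9,0) -> (9.423,0.906) [heading=65, draw]
FD 16: (9.423,0.906) -> (16.185,15.407) [heading=65, draw]
RT 180: heading 65 -> 245
RT 150: heading 245 -> 95
PU: pen up
PU: pen up
PD: pen down
LT 180: heading 95 -> 275
FD 5: (16.185,15.407) -> (16.62,10.426) [heading=275, draw]
LT 120: heading 275 -> 35
FD 14: (16.62,10.426) -> (28.088,18.456) [heading=35, draw]
FD 7: (28.088,18.456) -> (33.822,22.471) [heading=35, draw]
Final: pos=(33.822,22.471), heading=35, 6 segment(s) drawn
Segments drawn: 6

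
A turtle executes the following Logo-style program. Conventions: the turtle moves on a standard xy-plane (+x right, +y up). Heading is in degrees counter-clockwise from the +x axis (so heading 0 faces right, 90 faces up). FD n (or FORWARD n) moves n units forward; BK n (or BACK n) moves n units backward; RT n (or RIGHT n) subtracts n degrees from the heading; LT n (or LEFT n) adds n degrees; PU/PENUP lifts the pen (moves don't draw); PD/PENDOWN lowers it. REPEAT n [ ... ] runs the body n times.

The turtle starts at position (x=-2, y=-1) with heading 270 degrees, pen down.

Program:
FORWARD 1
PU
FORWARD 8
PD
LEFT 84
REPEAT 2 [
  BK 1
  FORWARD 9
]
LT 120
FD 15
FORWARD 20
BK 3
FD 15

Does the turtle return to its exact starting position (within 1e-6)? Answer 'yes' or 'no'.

Executing turtle program step by step:
Start: pos=(-2,-1), heading=270, pen down
FD 1: (-2,-1) -> (-2,-2) [heading=270, draw]
PU: pen up
FD 8: (-2,-2) -> (-2,-10) [heading=270, move]
PD: pen down
LT 84: heading 270 -> 354
REPEAT 2 [
  -- iteration 1/2 --
  BK 1: (-2,-10) -> (-2.995,-9.895) [heading=354, draw]
  FD 9: (-2.995,-9.895) -> (5.956,-10.836) [heading=354, draw]
  -- iteration 2/2 --
  BK 1: (5.956,-10.836) -> (4.962,-10.732) [heading=354, draw]
  FD 9: (4.962,-10.732) -> (13.912,-11.672) [heading=354, draw]
]
LT 120: heading 354 -> 114
FD 15: (13.912,-11.672) -> (7.811,2.031) [heading=114, draw]
FD 20: (7.811,2.031) -> (-0.323,20.302) [heading=114, draw]
BK 3: (-0.323,20.302) -> (0.897,17.561) [heading=114, draw]
FD 15: (0.897,17.561) -> (-5.204,31.264) [heading=114, draw]
Final: pos=(-5.204,31.264), heading=114, 9 segment(s) drawn

Start position: (-2, -1)
Final position: (-5.204, 31.264)
Distance = 32.423; >= 1e-6 -> NOT closed

Answer: no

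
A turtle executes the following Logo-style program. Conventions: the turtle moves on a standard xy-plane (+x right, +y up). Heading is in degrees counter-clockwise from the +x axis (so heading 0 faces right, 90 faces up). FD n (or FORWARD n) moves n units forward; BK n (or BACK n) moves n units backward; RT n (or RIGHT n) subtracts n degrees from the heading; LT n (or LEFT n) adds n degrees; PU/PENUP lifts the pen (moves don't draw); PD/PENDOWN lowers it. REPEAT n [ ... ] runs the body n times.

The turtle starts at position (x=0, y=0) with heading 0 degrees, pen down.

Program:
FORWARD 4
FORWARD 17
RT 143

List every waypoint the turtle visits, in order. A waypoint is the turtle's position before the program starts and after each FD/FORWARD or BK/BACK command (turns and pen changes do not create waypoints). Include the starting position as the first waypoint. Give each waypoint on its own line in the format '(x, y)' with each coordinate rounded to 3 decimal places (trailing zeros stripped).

Answer: (0, 0)
(4, 0)
(21, 0)

Derivation:
Executing turtle program step by step:
Start: pos=(0,0), heading=0, pen down
FD 4: (0,0) -> (4,0) [heading=0, draw]
FD 17: (4,0) -> (21,0) [heading=0, draw]
RT 143: heading 0 -> 217
Final: pos=(21,0), heading=217, 2 segment(s) drawn
Waypoints (3 total):
(0, 0)
(4, 0)
(21, 0)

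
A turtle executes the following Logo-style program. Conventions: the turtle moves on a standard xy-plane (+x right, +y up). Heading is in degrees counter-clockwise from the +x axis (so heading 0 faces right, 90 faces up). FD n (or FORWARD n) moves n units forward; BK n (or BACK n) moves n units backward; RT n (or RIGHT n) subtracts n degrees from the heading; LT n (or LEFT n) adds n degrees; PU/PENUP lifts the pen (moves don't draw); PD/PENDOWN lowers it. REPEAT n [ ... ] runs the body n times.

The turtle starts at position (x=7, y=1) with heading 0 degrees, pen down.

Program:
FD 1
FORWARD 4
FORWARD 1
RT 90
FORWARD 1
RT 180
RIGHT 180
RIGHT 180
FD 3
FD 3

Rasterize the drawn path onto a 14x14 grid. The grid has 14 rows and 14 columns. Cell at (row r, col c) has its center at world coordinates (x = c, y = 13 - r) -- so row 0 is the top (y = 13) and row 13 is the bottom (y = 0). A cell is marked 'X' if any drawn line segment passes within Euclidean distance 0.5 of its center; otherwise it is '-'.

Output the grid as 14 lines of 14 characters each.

Segment 0: (7,1) -> (8,1)
Segment 1: (8,1) -> (12,1)
Segment 2: (12,1) -> (13,1)
Segment 3: (13,1) -> (13,0)
Segment 4: (13,0) -> (13,3)
Segment 5: (13,3) -> (13,6)

Answer: --------------
--------------
--------------
--------------
--------------
--------------
--------------
-------------X
-------------X
-------------X
-------------X
-------------X
-------XXXXXXX
-------------X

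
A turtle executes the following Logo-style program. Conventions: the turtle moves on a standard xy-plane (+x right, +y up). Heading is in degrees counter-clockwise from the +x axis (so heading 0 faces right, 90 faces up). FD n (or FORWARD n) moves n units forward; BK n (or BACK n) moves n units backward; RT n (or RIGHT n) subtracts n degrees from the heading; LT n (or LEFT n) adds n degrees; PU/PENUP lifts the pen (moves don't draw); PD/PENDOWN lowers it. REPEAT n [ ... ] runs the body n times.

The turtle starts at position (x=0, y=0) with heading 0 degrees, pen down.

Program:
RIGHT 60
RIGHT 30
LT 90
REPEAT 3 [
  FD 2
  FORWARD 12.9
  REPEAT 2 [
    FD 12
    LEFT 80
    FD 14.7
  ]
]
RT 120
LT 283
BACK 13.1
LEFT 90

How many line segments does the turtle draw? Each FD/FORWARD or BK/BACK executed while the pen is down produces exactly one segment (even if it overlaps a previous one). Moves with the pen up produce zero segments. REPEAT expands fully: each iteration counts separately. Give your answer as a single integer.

Executing turtle program step by step:
Start: pos=(0,0), heading=0, pen down
RT 60: heading 0 -> 300
RT 30: heading 300 -> 270
LT 90: heading 270 -> 0
REPEAT 3 [
  -- iteration 1/3 --
  FD 2: (0,0) -> (2,0) [heading=0, draw]
  FD 12.9: (2,0) -> (14.9,0) [heading=0, draw]
  REPEAT 2 [
    -- iteration 1/2 --
    FD 12: (14.9,0) -> (26.9,0) [heading=0, draw]
    LT 80: heading 0 -> 80
    FD 14.7: (26.9,0) -> (29.453,14.477) [heading=80, draw]
    -- iteration 2/2 --
    FD 12: (29.453,14.477) -> (31.536,26.294) [heading=80, draw]
    LT 80: heading 80 -> 160
    FD 14.7: (31.536,26.294) -> (17.723,31.322) [heading=160, draw]
  ]
  -- iteration 2/3 --
  FD 2: (17.723,31.322) -> (15.844,32.006) [heading=160, draw]
  FD 12.9: (15.844,32.006) -> (3.722,36.418) [heading=160, draw]
  REPEAT 2 [
    -- iteration 1/2 --
    FD 12: (3.722,36.418) -> (-7.555,40.522) [heading=160, draw]
    LT 80: heading 160 -> 240
    FD 14.7: (-7.555,40.522) -> (-14.905,27.792) [heading=240, draw]
    -- iteration 2/2 --
    FD 12: (-14.905,27.792) -> (-20.905,17.4) [heading=240, draw]
    LT 80: heading 240 -> 320
    FD 14.7: (-20.905,17.4) -> (-9.644,7.951) [heading=320, draw]
  ]
  -- iteration 3/3 --
  FD 2: (-9.644,7.951) -> (-8.112,6.665) [heading=320, draw]
  FD 12.9: (-8.112,6.665) -> (1.77,-1.627) [heading=320, draw]
  REPEAT 2 [
    -- iteration 1/2 --
    FD 12: (1.77,-1.627) -> (10.963,-9.34) [heading=320, draw]
    LT 80: heading 320 -> 40
    FD 14.7: (10.963,-9.34) -> (22.223,0.109) [heading=40, draw]
    -- iteration 2/2 --
    FD 12: (22.223,0.109) -> (31.416,7.822) [heading=40, draw]
    LT 80: heading 40 -> 120
    FD 14.7: (31.416,7.822) -> (24.066,20.553) [heading=120, draw]
  ]
]
RT 120: heading 120 -> 0
LT 283: heading 0 -> 283
BK 13.1: (24.066,20.553) -> (21.119,33.317) [heading=283, draw]
LT 90: heading 283 -> 13
Final: pos=(21.119,33.317), heading=13, 19 segment(s) drawn
Segments drawn: 19

Answer: 19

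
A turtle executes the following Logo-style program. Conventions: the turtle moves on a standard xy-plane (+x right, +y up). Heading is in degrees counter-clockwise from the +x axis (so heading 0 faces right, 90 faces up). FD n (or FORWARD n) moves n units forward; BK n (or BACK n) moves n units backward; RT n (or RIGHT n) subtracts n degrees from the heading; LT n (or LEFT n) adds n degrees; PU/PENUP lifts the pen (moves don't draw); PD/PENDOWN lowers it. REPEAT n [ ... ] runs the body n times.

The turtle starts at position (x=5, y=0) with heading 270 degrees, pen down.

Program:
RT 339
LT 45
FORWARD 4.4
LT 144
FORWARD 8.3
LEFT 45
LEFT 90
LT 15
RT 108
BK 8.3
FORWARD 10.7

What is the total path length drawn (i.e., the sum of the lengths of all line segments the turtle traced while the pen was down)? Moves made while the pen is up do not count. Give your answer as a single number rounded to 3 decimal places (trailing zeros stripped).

Answer: 31.7

Derivation:
Executing turtle program step by step:
Start: pos=(5,0), heading=270, pen down
RT 339: heading 270 -> 291
LT 45: heading 291 -> 336
FD 4.4: (5,0) -> (9.02,-1.79) [heading=336, draw]
LT 144: heading 336 -> 120
FD 8.3: (9.02,-1.79) -> (4.87,5.398) [heading=120, draw]
LT 45: heading 120 -> 165
LT 90: heading 165 -> 255
LT 15: heading 255 -> 270
RT 108: heading 270 -> 162
BK 8.3: (4.87,5.398) -> (12.763,2.834) [heading=162, draw]
FD 10.7: (12.763,2.834) -> (2.587,6.14) [heading=162, draw]
Final: pos=(2.587,6.14), heading=162, 4 segment(s) drawn

Segment lengths:
  seg 1: (5,0) -> (9.02,-1.79), length = 4.4
  seg 2: (9.02,-1.79) -> (4.87,5.398), length = 8.3
  seg 3: (4.87,5.398) -> (12.763,2.834), length = 8.3
  seg 4: (12.763,2.834) -> (2.587,6.14), length = 10.7
Total = 31.7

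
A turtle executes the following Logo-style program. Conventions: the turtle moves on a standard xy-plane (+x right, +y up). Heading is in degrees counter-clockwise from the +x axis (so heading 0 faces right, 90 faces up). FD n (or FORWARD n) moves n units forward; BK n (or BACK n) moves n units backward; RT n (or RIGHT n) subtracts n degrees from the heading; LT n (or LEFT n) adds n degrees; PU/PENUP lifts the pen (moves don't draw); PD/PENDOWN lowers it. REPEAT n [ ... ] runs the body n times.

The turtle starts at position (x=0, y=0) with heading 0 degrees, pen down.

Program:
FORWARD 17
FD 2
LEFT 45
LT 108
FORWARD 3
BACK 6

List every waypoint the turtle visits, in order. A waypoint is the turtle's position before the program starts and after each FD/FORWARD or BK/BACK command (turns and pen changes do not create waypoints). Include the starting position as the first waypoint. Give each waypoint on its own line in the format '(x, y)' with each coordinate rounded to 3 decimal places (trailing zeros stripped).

Answer: (0, 0)
(17, 0)
(19, 0)
(16.327, 1.362)
(21.673, -1.362)

Derivation:
Executing turtle program step by step:
Start: pos=(0,0), heading=0, pen down
FD 17: (0,0) -> (17,0) [heading=0, draw]
FD 2: (17,0) -> (19,0) [heading=0, draw]
LT 45: heading 0 -> 45
LT 108: heading 45 -> 153
FD 3: (19,0) -> (16.327,1.362) [heading=153, draw]
BK 6: (16.327,1.362) -> (21.673,-1.362) [heading=153, draw]
Final: pos=(21.673,-1.362), heading=153, 4 segment(s) drawn
Waypoints (5 total):
(0, 0)
(17, 0)
(19, 0)
(16.327, 1.362)
(21.673, -1.362)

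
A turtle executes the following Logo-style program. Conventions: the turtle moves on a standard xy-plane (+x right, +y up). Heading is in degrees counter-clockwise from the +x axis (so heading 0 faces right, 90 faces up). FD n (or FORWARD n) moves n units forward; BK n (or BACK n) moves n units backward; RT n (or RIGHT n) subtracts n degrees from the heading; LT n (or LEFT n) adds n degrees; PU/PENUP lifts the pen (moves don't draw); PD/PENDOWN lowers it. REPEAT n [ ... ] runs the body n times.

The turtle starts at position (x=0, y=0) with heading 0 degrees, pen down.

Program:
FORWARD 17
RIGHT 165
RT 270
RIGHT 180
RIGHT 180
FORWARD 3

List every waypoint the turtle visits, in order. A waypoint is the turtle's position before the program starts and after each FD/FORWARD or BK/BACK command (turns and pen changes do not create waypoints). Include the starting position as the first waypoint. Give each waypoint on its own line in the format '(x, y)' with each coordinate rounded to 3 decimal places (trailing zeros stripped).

Executing turtle program step by step:
Start: pos=(0,0), heading=0, pen down
FD 17: (0,0) -> (17,0) [heading=0, draw]
RT 165: heading 0 -> 195
RT 270: heading 195 -> 285
RT 180: heading 285 -> 105
RT 180: heading 105 -> 285
FD 3: (17,0) -> (17.776,-2.898) [heading=285, draw]
Final: pos=(17.776,-2.898), heading=285, 2 segment(s) drawn
Waypoints (3 total):
(0, 0)
(17, 0)
(17.776, -2.898)

Answer: (0, 0)
(17, 0)
(17.776, -2.898)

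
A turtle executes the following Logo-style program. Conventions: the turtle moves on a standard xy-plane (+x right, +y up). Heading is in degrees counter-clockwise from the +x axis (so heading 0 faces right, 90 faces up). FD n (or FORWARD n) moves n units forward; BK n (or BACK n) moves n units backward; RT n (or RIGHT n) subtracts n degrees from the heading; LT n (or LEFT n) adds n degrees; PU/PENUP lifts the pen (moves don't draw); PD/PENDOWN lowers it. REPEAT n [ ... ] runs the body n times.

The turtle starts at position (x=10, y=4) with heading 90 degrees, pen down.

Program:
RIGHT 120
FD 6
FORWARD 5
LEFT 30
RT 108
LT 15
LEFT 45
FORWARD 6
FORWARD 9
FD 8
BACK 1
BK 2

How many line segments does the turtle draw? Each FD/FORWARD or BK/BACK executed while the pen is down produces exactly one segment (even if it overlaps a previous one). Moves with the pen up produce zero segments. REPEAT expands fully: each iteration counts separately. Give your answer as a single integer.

Executing turtle program step by step:
Start: pos=(10,4), heading=90, pen down
RT 120: heading 90 -> 330
FD 6: (10,4) -> (15.196,1) [heading=330, draw]
FD 5: (15.196,1) -> (19.526,-1.5) [heading=330, draw]
LT 30: heading 330 -> 0
RT 108: heading 0 -> 252
LT 15: heading 252 -> 267
LT 45: heading 267 -> 312
FD 6: (19.526,-1.5) -> (23.541,-5.959) [heading=312, draw]
FD 9: (23.541,-5.959) -> (29.563,-12.647) [heading=312, draw]
FD 8: (29.563,-12.647) -> (34.916,-18.592) [heading=312, draw]
BK 1: (34.916,-18.592) -> (34.247,-17.849) [heading=312, draw]
BK 2: (34.247,-17.849) -> (32.909,-16.363) [heading=312, draw]
Final: pos=(32.909,-16.363), heading=312, 7 segment(s) drawn
Segments drawn: 7

Answer: 7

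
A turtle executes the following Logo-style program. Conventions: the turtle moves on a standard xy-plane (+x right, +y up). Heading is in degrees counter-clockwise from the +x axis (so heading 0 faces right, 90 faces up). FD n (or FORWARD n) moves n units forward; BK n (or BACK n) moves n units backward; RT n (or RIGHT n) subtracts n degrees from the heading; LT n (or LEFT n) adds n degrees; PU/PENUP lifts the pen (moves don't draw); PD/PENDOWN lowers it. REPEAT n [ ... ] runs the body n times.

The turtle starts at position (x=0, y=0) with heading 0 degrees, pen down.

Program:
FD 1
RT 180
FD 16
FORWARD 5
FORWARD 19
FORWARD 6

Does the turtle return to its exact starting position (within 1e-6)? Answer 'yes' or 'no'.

Answer: no

Derivation:
Executing turtle program step by step:
Start: pos=(0,0), heading=0, pen down
FD 1: (0,0) -> (1,0) [heading=0, draw]
RT 180: heading 0 -> 180
FD 16: (1,0) -> (-15,0) [heading=180, draw]
FD 5: (-15,0) -> (-20,0) [heading=180, draw]
FD 19: (-20,0) -> (-39,0) [heading=180, draw]
FD 6: (-39,0) -> (-45,0) [heading=180, draw]
Final: pos=(-45,0), heading=180, 5 segment(s) drawn

Start position: (0, 0)
Final position: (-45, 0)
Distance = 45; >= 1e-6 -> NOT closed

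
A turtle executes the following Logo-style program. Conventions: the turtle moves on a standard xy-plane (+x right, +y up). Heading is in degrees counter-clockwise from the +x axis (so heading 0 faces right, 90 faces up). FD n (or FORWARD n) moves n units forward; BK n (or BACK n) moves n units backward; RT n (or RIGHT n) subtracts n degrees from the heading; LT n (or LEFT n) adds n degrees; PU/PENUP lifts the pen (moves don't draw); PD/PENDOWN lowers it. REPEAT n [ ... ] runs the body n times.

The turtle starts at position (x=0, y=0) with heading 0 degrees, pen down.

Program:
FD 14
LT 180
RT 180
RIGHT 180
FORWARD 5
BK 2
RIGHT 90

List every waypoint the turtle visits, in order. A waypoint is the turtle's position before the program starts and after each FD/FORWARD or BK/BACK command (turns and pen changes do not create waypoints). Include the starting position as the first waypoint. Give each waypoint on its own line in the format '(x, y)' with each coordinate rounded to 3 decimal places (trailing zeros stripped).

Answer: (0, 0)
(14, 0)
(9, 0)
(11, 0)

Derivation:
Executing turtle program step by step:
Start: pos=(0,0), heading=0, pen down
FD 14: (0,0) -> (14,0) [heading=0, draw]
LT 180: heading 0 -> 180
RT 180: heading 180 -> 0
RT 180: heading 0 -> 180
FD 5: (14,0) -> (9,0) [heading=180, draw]
BK 2: (9,0) -> (11,0) [heading=180, draw]
RT 90: heading 180 -> 90
Final: pos=(11,0), heading=90, 3 segment(s) drawn
Waypoints (4 total):
(0, 0)
(14, 0)
(9, 0)
(11, 0)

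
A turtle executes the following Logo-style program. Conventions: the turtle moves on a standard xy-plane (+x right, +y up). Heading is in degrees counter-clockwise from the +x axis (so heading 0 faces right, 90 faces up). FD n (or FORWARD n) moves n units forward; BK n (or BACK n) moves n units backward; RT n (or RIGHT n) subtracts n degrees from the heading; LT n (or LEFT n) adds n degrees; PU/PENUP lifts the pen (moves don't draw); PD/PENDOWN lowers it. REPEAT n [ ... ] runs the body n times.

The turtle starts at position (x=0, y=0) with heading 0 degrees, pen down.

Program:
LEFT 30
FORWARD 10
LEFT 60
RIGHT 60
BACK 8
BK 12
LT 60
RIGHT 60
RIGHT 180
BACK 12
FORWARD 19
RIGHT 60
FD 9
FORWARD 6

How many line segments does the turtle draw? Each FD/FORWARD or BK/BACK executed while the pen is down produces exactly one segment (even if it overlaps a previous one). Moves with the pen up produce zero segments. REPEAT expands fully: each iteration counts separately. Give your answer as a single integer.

Executing turtle program step by step:
Start: pos=(0,0), heading=0, pen down
LT 30: heading 0 -> 30
FD 10: (0,0) -> (8.66,5) [heading=30, draw]
LT 60: heading 30 -> 90
RT 60: heading 90 -> 30
BK 8: (8.66,5) -> (1.732,1) [heading=30, draw]
BK 12: (1.732,1) -> (-8.66,-5) [heading=30, draw]
LT 60: heading 30 -> 90
RT 60: heading 90 -> 30
RT 180: heading 30 -> 210
BK 12: (-8.66,-5) -> (1.732,1) [heading=210, draw]
FD 19: (1.732,1) -> (-14.722,-8.5) [heading=210, draw]
RT 60: heading 210 -> 150
FD 9: (-14.722,-8.5) -> (-22.517,-4) [heading=150, draw]
FD 6: (-22.517,-4) -> (-27.713,-1) [heading=150, draw]
Final: pos=(-27.713,-1), heading=150, 7 segment(s) drawn
Segments drawn: 7

Answer: 7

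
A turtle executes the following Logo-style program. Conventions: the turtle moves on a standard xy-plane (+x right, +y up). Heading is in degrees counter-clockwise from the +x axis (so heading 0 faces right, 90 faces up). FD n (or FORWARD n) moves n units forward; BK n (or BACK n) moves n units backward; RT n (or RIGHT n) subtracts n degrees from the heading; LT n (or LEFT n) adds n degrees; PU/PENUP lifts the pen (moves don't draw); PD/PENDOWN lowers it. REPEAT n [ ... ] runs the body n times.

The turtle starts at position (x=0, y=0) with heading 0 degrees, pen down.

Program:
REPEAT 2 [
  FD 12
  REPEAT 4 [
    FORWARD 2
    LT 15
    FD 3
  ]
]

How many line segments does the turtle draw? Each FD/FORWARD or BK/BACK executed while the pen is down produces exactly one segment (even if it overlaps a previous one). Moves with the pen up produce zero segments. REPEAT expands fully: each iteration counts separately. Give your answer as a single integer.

Executing turtle program step by step:
Start: pos=(0,0), heading=0, pen down
REPEAT 2 [
  -- iteration 1/2 --
  FD 12: (0,0) -> (12,0) [heading=0, draw]
  REPEAT 4 [
    -- iteration 1/4 --
    FD 2: (12,0) -> (14,0) [heading=0, draw]
    LT 15: heading 0 -> 15
    FD 3: (14,0) -> (16.898,0.776) [heading=15, draw]
    -- iteration 2/4 --
    FD 2: (16.898,0.776) -> (18.83,1.294) [heading=15, draw]
    LT 15: heading 15 -> 30
    FD 3: (18.83,1.294) -> (21.428,2.794) [heading=30, draw]
    -- iteration 3/4 --
    FD 2: (21.428,2.794) -> (23.16,3.794) [heading=30, draw]
    LT 15: heading 30 -> 45
    FD 3: (23.16,3.794) -> (25.281,5.915) [heading=45, draw]
    -- iteration 4/4 --
    FD 2: (25.281,5.915) -> (26.695,7.33) [heading=45, draw]
    LT 15: heading 45 -> 60
    FD 3: (26.695,7.33) -> (28.195,9.928) [heading=60, draw]
  ]
  -- iteration 2/2 --
  FD 12: (28.195,9.928) -> (34.195,20.32) [heading=60, draw]
  REPEAT 4 [
    -- iteration 1/4 --
    FD 2: (34.195,20.32) -> (35.195,22.052) [heading=60, draw]
    LT 15: heading 60 -> 75
    FD 3: (35.195,22.052) -> (35.972,24.95) [heading=75, draw]
    -- iteration 2/4 --
    FD 2: (35.972,24.95) -> (36.489,26.882) [heading=75, draw]
    LT 15: heading 75 -> 90
    FD 3: (36.489,26.882) -> (36.489,29.882) [heading=90, draw]
    -- iteration 3/4 --
    FD 2: (36.489,29.882) -> (36.489,31.882) [heading=90, draw]
    LT 15: heading 90 -> 105
    FD 3: (36.489,31.882) -> (35.713,34.779) [heading=105, draw]
    -- iteration 4/4 --
    FD 2: (35.713,34.779) -> (35.195,36.711) [heading=105, draw]
    LT 15: heading 105 -> 120
    FD 3: (35.195,36.711) -> (33.695,39.309) [heading=120, draw]
  ]
]
Final: pos=(33.695,39.309), heading=120, 18 segment(s) drawn
Segments drawn: 18

Answer: 18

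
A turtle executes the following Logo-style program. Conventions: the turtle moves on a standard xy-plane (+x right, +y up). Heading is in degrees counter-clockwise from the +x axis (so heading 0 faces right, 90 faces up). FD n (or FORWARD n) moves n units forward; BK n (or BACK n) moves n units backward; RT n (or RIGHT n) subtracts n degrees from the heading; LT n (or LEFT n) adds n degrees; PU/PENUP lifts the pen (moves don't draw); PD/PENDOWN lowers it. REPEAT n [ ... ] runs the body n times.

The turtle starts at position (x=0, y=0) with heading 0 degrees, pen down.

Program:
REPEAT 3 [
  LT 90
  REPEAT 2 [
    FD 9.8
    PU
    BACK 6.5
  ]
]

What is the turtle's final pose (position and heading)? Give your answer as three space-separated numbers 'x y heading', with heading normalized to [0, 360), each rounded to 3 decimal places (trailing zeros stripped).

Executing turtle program step by step:
Start: pos=(0,0), heading=0, pen down
REPEAT 3 [
  -- iteration 1/3 --
  LT 90: heading 0 -> 90
  REPEAT 2 [
    -- iteration 1/2 --
    FD 9.8: (0,0) -> (0,9.8) [heading=90, draw]
    PU: pen up
    BK 6.5: (0,9.8) -> (0,3.3) [heading=90, move]
    -- iteration 2/2 --
    FD 9.8: (0,3.3) -> (0,13.1) [heading=90, move]
    PU: pen up
    BK 6.5: (0,13.1) -> (0,6.6) [heading=90, move]
  ]
  -- iteration 2/3 --
  LT 90: heading 90 -> 180
  REPEAT 2 [
    -- iteration 1/2 --
    FD 9.8: (0,6.6) -> (-9.8,6.6) [heading=180, move]
    PU: pen up
    BK 6.5: (-9.8,6.6) -> (-3.3,6.6) [heading=180, move]
    -- iteration 2/2 --
    FD 9.8: (-3.3,6.6) -> (-13.1,6.6) [heading=180, move]
    PU: pen up
    BK 6.5: (-13.1,6.6) -> (-6.6,6.6) [heading=180, move]
  ]
  -- iteration 3/3 --
  LT 90: heading 180 -> 270
  REPEAT 2 [
    -- iteration 1/2 --
    FD 9.8: (-6.6,6.6) -> (-6.6,-3.2) [heading=270, move]
    PU: pen up
    BK 6.5: (-6.6,-3.2) -> (-6.6,3.3) [heading=270, move]
    -- iteration 2/2 --
    FD 9.8: (-6.6,3.3) -> (-6.6,-6.5) [heading=270, move]
    PU: pen up
    BK 6.5: (-6.6,-6.5) -> (-6.6,0) [heading=270, move]
  ]
]
Final: pos=(-6.6,0), heading=270, 1 segment(s) drawn

Answer: -6.6 0 270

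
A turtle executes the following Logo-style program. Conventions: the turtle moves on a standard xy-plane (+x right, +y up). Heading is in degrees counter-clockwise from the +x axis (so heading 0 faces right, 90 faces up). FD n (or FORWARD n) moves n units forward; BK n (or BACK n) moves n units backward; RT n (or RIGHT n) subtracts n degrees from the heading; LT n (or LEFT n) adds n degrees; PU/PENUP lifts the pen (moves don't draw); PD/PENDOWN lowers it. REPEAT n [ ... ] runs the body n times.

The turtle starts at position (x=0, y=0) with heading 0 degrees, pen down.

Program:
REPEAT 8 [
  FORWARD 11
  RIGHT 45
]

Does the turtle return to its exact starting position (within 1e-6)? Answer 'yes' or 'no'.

Answer: yes

Derivation:
Executing turtle program step by step:
Start: pos=(0,0), heading=0, pen down
REPEAT 8 [
  -- iteration 1/8 --
  FD 11: (0,0) -> (11,0) [heading=0, draw]
  RT 45: heading 0 -> 315
  -- iteration 2/8 --
  FD 11: (11,0) -> (18.778,-7.778) [heading=315, draw]
  RT 45: heading 315 -> 270
  -- iteration 3/8 --
  FD 11: (18.778,-7.778) -> (18.778,-18.778) [heading=270, draw]
  RT 45: heading 270 -> 225
  -- iteration 4/8 --
  FD 11: (18.778,-18.778) -> (11,-26.556) [heading=225, draw]
  RT 45: heading 225 -> 180
  -- iteration 5/8 --
  FD 11: (11,-26.556) -> (0,-26.556) [heading=180, draw]
  RT 45: heading 180 -> 135
  -- iteration 6/8 --
  FD 11: (0,-26.556) -> (-7.778,-18.778) [heading=135, draw]
  RT 45: heading 135 -> 90
  -- iteration 7/8 --
  FD 11: (-7.778,-18.778) -> (-7.778,-7.778) [heading=90, draw]
  RT 45: heading 90 -> 45
  -- iteration 8/8 --
  FD 11: (-7.778,-7.778) -> (0,0) [heading=45, draw]
  RT 45: heading 45 -> 0
]
Final: pos=(0,0), heading=0, 8 segment(s) drawn

Start position: (0, 0)
Final position: (0, 0)
Distance = 0; < 1e-6 -> CLOSED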